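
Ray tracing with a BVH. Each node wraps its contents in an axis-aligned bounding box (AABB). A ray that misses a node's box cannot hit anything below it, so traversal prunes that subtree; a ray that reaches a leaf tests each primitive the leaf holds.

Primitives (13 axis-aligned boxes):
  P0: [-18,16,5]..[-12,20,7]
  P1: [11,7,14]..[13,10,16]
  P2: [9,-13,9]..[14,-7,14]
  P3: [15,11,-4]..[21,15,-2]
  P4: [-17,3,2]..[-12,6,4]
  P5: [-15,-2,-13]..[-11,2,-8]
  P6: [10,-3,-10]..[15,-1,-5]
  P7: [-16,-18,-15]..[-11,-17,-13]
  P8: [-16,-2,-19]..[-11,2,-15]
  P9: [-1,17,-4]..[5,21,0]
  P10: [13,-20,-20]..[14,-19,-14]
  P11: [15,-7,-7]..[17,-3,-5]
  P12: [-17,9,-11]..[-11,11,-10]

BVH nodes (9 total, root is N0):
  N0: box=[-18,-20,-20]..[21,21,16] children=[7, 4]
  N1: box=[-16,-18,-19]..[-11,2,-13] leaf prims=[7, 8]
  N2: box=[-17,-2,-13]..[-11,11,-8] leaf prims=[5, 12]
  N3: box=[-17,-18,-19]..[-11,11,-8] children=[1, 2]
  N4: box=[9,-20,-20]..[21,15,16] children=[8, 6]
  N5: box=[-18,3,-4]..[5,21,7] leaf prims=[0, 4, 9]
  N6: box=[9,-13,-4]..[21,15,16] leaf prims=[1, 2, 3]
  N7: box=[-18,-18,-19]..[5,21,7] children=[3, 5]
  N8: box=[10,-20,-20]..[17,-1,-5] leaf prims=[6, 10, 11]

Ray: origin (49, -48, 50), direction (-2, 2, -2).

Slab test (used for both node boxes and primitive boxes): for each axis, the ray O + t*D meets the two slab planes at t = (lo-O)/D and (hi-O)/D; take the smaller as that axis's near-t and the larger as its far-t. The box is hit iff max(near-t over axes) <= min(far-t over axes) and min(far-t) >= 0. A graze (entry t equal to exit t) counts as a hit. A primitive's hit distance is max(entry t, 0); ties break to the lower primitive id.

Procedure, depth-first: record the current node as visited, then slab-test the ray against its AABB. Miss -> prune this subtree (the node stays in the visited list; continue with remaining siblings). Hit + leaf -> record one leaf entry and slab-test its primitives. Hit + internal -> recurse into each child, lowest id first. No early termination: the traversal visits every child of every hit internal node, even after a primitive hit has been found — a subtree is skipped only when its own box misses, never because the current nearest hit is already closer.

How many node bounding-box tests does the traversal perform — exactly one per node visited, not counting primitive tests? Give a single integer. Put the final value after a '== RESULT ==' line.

Trace the traversal:
N0 x:[14,67/2] y:[14,69/2] z:[17,35] -> hit [17,67/2], descend [4, 7]
  N4 x:[14,20] y:[14,63/2] z:[17,35] -> hit [17,20], descend [6, 8]
    N6 x:[14,20] y:[35/2,63/2] z:[17,27] -> hit [35/2,20] leaf, test {P1(miss), P2@t=18, P3(miss)}
    N8 x:[16,39/2] y:[14,47/2] z:[55/2,35] -> miss, prune
  N7 x:[22,67/2] y:[15,69/2] z:[43/2,69/2] -> hit [22,67/2], descend [3, 5]
    N3 x:[30,33] y:[15,59/2] z:[29,69/2] -> miss, prune
    N5 x:[22,67/2] y:[51/2,69/2] z:[43/2,27] -> hit [51/2,27] leaf, test {P0(miss), P4(miss), P9(miss)}

order=[0, 4, 6, 8, 7, 3, 5]  |boxes|=7  |leaves|=2  hit=P2

== RESULT ==
7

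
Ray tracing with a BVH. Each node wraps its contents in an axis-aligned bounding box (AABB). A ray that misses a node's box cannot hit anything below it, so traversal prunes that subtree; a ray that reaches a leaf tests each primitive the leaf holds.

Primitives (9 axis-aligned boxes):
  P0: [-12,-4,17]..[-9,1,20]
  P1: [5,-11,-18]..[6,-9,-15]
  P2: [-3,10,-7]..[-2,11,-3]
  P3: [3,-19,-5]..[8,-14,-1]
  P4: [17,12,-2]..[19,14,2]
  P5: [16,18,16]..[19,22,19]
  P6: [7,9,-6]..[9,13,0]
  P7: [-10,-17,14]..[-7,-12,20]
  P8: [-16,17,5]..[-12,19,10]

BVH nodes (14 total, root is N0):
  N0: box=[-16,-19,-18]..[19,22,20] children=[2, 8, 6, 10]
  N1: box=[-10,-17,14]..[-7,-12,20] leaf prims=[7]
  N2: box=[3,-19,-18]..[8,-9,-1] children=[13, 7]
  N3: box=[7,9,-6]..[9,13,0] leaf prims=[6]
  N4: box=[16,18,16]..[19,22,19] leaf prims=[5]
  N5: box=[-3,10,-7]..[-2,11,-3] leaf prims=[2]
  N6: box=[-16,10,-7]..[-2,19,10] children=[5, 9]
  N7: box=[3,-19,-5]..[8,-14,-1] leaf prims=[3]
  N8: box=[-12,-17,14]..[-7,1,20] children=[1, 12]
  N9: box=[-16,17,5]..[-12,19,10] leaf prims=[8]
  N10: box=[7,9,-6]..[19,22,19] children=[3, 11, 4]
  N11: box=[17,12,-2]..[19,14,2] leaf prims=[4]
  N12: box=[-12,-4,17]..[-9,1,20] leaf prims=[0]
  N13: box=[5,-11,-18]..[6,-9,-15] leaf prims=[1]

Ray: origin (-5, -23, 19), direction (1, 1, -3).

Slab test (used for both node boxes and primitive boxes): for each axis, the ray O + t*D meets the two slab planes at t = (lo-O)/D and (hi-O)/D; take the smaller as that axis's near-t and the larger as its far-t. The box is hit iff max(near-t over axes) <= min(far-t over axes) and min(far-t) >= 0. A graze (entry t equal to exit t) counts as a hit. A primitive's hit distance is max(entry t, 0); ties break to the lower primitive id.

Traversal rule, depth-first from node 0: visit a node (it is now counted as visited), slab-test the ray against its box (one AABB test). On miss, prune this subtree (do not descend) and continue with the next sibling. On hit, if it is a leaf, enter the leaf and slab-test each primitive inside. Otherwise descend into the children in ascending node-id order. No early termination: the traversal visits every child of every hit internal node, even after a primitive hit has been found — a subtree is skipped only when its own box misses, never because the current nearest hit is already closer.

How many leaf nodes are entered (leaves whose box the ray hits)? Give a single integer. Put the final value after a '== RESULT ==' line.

Traverse from the root:
N0 x:[-11,24] y:[4,45] z:[-1/3,37/3] -> hit [4,37/3], descend [2, 6, 8, 10]
  N2 x:[8,13] y:[4,14] z:[20/3,37/3] -> hit [8,37/3], descend [7, 13]
    N7 x:[8,13] y:[4,9] z:[20/3,8] -> hit [8,8] leaf, test {P3@t=8}
    N13 x:[10,11] y:[12,14] z:[34/3,37/3] -> miss, prune
  N6 x:[-11,3] y:[33,42] z:[3,26/3] -> miss, prune
  N8 x:[-7,-2] y:[6,24] z:[-1/3,5/3] -> miss, prune
  N10 x:[12,24] y:[32,45] z:[0,25/3] -> miss, prune

Summary -> nodes [0, 2, 7, 13, 6, 8, 10]; box-tests=7; leaf-entries=1; first=P3

== RESULT ==
1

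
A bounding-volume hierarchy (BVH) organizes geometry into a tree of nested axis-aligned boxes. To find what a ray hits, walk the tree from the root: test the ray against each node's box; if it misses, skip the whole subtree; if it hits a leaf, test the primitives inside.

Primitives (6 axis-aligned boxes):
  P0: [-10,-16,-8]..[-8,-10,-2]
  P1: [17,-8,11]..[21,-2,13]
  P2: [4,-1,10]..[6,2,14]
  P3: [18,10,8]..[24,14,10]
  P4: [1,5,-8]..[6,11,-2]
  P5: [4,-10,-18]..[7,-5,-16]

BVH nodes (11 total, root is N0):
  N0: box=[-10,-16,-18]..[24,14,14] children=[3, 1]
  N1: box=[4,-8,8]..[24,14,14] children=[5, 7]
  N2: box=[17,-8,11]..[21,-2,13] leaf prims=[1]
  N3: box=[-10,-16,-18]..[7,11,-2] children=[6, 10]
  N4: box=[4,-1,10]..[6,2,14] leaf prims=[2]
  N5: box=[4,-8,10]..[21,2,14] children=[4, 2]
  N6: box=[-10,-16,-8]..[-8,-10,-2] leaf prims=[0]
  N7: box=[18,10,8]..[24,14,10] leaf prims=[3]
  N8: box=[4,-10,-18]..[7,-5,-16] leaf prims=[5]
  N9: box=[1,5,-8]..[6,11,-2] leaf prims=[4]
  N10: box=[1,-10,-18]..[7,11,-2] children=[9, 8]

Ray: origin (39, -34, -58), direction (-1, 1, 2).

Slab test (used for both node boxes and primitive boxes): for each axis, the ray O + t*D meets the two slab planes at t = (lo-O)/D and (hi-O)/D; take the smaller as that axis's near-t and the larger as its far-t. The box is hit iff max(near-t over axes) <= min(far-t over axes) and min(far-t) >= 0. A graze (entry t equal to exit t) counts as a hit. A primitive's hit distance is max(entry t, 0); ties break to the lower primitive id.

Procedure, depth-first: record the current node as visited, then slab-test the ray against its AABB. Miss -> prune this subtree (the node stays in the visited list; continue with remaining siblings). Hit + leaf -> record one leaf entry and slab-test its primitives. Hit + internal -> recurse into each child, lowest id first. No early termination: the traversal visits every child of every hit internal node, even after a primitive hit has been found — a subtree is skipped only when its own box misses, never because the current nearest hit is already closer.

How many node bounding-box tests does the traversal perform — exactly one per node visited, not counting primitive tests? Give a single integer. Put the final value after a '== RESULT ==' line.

Walk:
N0 x:[15,49] y:[18,48] z:[20,36] -> hit [20,36], descend [1, 3]
  N1 x:[15,35] y:[26,48] z:[33,36] -> hit [33,35], descend [5, 7]
    N5 x:[18,35] y:[26,36] z:[34,36] -> hit [34,35], descend [2, 4]
      N2 x:[18,22] y:[26,32] z:[69/2,71/2] -> miss, prune
      N4 x:[33,35] y:[33,36] z:[34,36] -> hit [34,35] leaf, test {P2@t=34}
    N7 x:[15,21] y:[44,48] z:[33,34] -> miss, prune
  N3 x:[32,49] y:[18,45] z:[20,28] -> miss, prune

7 AABB tests over nodes [0, 1, 5, 2, 4, 7, 3]; 1 leaf entered; closest P2.

== RESULT ==
7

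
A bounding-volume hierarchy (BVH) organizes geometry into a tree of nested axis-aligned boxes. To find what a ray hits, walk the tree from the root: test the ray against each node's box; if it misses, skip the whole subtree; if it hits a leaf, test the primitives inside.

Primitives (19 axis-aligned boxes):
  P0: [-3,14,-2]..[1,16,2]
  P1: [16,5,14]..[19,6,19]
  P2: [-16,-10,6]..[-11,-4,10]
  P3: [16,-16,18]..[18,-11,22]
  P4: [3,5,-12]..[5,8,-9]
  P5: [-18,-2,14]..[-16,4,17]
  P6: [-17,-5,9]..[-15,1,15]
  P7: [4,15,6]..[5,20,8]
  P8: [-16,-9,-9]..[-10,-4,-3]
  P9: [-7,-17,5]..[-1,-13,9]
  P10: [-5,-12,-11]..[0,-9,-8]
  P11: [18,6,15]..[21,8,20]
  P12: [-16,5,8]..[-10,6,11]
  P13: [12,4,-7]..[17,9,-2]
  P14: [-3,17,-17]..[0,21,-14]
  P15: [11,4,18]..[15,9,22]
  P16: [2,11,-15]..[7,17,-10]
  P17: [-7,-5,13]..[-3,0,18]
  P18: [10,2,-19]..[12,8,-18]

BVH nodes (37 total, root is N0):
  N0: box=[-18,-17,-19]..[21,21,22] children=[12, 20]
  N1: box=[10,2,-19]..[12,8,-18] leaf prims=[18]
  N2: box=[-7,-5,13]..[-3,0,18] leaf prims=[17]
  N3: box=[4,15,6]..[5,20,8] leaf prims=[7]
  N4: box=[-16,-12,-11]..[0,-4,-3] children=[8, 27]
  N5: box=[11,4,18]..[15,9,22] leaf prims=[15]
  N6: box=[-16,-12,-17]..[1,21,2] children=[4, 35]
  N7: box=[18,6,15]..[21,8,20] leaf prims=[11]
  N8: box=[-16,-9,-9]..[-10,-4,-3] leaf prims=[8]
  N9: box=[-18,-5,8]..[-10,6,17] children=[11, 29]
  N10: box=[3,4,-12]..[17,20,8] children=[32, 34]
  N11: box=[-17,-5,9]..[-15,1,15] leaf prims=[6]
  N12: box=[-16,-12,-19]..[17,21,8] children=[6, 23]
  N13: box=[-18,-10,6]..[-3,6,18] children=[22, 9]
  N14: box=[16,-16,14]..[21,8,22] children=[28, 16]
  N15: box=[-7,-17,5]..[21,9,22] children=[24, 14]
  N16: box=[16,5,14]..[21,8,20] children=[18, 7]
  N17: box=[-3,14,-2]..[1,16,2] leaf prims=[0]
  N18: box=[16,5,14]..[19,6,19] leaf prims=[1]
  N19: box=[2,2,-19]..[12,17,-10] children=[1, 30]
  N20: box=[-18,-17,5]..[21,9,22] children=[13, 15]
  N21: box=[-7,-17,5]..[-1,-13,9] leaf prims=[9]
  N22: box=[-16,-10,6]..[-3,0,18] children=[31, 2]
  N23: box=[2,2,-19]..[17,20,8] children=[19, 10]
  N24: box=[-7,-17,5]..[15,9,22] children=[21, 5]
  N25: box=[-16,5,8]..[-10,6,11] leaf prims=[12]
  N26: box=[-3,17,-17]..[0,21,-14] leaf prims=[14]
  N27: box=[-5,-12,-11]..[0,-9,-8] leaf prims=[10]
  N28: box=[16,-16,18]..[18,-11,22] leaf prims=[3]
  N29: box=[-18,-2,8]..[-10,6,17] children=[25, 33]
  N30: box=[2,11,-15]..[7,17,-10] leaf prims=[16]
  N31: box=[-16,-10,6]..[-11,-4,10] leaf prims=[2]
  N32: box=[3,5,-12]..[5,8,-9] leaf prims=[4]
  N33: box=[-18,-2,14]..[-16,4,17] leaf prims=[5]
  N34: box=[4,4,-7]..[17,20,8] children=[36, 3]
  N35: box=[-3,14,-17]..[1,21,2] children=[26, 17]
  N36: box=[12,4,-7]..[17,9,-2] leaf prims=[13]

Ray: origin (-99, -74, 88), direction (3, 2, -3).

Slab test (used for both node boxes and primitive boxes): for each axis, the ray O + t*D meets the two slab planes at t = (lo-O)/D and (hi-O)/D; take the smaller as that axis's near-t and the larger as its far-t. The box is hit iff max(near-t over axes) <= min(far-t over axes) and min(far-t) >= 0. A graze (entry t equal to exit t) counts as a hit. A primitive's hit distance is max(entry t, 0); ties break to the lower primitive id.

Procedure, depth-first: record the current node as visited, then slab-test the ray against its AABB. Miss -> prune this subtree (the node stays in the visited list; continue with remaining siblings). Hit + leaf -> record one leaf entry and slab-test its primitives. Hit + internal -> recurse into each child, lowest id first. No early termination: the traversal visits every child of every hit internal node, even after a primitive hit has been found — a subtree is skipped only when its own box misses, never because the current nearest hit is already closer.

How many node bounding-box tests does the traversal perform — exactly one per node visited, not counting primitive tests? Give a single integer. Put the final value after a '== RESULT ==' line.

Walk:
N0 x:[27,40] y:[57/2,95/2] z:[22,107/3] -> hit [57/2,107/3], descend [12, 20]
  N12 x:[83/3,116/3] y:[31,95/2] z:[80/3,107/3] -> hit [31,107/3], descend [6, 23]
    N6 x:[83/3,100/3] y:[31,95/2] z:[86/3,35] -> hit [31,100/3], descend [4, 35]
      N4 x:[83/3,33] y:[31,35] z:[91/3,33] -> hit [31,33], descend [8, 27]
        N8 x:[83/3,89/3] y:[65/2,35] z:[91/3,97/3] -> miss, prune
        N27 x:[94/3,33] y:[31,65/2] z:[32,33] -> hit [32,65/2] leaf, test {P10@t=32}
      N35 x:[32,100/3] y:[44,95/2] z:[86/3,35] -> miss, prune
    N23 x:[101/3,116/3] y:[38,47] z:[80/3,107/3] -> miss, prune
  N20 x:[27,40] y:[57/2,83/2] z:[22,83/3] -> miss, prune

Visited [0, 12, 6, 4, 8, 27, 35, 23, 20]. Tests: 9 box, 1 leaf. Nearest: P10.

== RESULT ==
9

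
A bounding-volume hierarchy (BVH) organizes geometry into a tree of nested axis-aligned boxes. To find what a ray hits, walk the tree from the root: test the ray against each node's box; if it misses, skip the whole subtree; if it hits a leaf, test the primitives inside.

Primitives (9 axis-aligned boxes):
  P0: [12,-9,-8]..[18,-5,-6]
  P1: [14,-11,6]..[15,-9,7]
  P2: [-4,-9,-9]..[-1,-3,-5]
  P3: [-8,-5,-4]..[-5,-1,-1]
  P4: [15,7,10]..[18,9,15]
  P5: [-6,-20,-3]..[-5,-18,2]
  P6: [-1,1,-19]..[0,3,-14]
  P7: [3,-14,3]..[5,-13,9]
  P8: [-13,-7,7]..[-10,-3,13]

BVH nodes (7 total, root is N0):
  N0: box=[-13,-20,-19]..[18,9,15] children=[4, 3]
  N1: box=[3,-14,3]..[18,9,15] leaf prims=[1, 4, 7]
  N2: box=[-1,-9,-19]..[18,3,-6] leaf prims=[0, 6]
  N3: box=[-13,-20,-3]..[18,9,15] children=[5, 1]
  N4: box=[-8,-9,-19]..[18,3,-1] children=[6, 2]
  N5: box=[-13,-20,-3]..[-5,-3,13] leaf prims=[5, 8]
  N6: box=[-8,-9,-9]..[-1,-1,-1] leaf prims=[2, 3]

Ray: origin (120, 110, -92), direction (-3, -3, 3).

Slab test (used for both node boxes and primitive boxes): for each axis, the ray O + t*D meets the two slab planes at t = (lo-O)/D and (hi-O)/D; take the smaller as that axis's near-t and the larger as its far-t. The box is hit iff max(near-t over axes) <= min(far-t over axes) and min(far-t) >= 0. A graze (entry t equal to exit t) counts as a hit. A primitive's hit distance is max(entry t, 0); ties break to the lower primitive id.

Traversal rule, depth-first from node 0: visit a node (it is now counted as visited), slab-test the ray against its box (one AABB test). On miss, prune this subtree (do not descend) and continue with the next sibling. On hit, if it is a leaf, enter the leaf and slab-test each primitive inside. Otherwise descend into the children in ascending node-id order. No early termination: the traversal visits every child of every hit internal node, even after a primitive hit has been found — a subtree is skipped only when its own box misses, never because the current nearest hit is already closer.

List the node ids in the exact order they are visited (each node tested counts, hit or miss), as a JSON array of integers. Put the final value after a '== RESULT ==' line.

Traverse from the root:
N0 x:[34,133/3] y:[101/3,130/3] z:[73/3,107/3] -> hit [34,107/3], descend [3, 4]
  N3 x:[34,133/3] y:[101/3,130/3] z:[89/3,107/3] -> hit [34,107/3], descend [1, 5]
    N1 x:[34,39] y:[101/3,124/3] z:[95/3,107/3] -> hit [34,107/3] leaf, test {P1(miss), P4@t=34, P7(miss)}
    N5 x:[125/3,133/3] y:[113/3,130/3] z:[89/3,35] -> miss, prune
  N4 x:[34,128/3] y:[107/3,119/3] z:[73/3,91/3] -> miss, prune

Summary -> nodes [0, 3, 1, 5, 4]; box-tests=5; leaf-entries=1; first=P4

== RESULT ==
[0, 3, 1, 5, 4]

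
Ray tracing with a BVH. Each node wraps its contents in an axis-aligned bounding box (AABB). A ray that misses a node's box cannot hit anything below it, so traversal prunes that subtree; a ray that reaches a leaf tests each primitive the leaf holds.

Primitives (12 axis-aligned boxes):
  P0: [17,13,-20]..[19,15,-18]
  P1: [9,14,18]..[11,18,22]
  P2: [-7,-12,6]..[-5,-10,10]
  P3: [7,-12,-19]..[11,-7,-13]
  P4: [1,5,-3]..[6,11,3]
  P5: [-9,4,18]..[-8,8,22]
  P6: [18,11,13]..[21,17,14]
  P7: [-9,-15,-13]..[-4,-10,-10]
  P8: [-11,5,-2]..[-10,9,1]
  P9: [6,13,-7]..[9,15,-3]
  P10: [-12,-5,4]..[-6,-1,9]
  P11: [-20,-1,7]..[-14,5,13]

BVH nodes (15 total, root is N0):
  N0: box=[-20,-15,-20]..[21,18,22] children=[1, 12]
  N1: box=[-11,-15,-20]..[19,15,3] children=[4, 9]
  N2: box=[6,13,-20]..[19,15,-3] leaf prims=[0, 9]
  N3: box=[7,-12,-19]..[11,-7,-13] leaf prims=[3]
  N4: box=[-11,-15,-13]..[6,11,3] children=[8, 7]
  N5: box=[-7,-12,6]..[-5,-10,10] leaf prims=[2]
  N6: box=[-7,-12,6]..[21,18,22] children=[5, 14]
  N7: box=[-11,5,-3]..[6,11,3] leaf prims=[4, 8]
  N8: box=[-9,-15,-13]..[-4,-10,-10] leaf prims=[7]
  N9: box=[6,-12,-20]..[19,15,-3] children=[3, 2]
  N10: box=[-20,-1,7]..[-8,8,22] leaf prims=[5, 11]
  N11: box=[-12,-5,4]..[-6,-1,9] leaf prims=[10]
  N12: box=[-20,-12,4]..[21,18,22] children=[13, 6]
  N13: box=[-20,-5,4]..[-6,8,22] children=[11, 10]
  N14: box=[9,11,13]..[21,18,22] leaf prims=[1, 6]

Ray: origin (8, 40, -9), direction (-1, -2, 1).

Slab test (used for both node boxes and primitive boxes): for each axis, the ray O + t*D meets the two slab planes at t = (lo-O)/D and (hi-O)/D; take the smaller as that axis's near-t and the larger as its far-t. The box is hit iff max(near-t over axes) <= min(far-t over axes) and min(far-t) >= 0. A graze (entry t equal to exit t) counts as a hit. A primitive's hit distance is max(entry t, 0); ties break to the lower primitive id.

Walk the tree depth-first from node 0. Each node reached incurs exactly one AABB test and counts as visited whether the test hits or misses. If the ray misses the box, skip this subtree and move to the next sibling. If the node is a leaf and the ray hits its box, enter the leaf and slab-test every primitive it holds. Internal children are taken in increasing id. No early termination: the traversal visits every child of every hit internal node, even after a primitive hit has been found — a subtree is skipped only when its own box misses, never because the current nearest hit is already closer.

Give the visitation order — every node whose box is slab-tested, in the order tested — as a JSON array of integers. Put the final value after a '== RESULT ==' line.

Traverse from the root:
N0 x:[-13,28] y:[11,55/2] z:[-11,31] -> hit [11,55/2], descend [1, 12]
  N1 x:[-11,19] y:[25/2,55/2] z:[-11,12] -> miss, prune
  N12 x:[-13,28] y:[11,26] z:[13,31] -> hit [13,26], descend [6, 13]
    N6 x:[-13,15] y:[11,26] z:[15,31] -> hit [15,15], descend [5, 14]
      N5 x:[13,15] y:[25,26] z:[15,19] -> miss, prune
      N14 x:[-13,-1] y:[11,29/2] z:[22,31] -> miss, prune
    N13 x:[14,28] y:[16,45/2] z:[13,31] -> hit [16,45/2], descend [10, 11]
      N10 x:[16,28] y:[16,41/2] z:[16,31] -> hit [16,41/2] leaf, test {P5(miss), P11(miss)}
      N11 x:[14,20] y:[41/2,45/2] z:[13,18] -> miss, prune

order=[0, 1, 12, 6, 5, 14, 13, 10, 11]  |boxes|=9  |leaves|=1  hit=miss

== RESULT ==
[0, 1, 12, 6, 5, 14, 13, 10, 11]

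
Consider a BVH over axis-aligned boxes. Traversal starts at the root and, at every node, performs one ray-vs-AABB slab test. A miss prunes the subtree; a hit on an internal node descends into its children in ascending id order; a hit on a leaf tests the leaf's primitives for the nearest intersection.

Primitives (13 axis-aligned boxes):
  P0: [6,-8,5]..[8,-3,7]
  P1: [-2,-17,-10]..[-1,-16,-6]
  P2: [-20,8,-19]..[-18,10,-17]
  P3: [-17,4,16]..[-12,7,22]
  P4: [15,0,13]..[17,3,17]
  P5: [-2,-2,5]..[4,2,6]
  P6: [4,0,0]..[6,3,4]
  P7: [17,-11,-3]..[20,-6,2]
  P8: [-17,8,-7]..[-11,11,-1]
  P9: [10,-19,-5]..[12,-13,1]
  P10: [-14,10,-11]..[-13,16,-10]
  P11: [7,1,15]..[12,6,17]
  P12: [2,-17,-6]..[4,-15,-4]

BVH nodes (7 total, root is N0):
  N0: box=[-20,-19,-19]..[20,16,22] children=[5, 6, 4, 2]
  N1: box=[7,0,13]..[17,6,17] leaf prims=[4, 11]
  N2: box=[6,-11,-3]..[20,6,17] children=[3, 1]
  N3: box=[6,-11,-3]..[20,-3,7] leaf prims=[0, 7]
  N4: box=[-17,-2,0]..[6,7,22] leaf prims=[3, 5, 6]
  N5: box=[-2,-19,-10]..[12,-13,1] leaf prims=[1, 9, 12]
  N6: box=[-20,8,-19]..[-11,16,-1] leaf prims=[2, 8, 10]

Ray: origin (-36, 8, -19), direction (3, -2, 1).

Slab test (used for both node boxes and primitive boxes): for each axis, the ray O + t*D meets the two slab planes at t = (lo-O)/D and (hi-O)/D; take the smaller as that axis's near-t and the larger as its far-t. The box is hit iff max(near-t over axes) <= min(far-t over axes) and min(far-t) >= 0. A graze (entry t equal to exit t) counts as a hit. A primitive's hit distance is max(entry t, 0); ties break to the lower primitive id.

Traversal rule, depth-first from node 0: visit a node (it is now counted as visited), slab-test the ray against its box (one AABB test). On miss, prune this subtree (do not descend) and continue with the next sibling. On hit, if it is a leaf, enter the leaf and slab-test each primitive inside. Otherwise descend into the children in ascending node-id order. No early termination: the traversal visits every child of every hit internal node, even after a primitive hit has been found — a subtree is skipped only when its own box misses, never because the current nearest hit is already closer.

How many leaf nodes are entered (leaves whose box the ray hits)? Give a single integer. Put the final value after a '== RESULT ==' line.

Trace the traversal:
N0 x:[16/3,56/3] y:[-4,27/2] z:[0,41] -> hit [16/3,27/2], descend [2, 4, 5, 6]
  N2 x:[14,56/3] y:[1,19/2] z:[16,36] -> miss, prune
  N4 x:[19/3,14] y:[1/2,5] z:[19,41] -> miss, prune
  N5 x:[34/3,16] y:[21/2,27/2] z:[9,20] -> hit [34/3,27/2] leaf, test {P1(miss), P9(miss), P12(miss)}
  N6 x:[16/3,25/3] y:[-4,0] z:[0,18] -> miss, prune

Summary -> nodes [0, 2, 4, 5, 6]; box-tests=5; leaf-entries=1; first=miss

== RESULT ==
1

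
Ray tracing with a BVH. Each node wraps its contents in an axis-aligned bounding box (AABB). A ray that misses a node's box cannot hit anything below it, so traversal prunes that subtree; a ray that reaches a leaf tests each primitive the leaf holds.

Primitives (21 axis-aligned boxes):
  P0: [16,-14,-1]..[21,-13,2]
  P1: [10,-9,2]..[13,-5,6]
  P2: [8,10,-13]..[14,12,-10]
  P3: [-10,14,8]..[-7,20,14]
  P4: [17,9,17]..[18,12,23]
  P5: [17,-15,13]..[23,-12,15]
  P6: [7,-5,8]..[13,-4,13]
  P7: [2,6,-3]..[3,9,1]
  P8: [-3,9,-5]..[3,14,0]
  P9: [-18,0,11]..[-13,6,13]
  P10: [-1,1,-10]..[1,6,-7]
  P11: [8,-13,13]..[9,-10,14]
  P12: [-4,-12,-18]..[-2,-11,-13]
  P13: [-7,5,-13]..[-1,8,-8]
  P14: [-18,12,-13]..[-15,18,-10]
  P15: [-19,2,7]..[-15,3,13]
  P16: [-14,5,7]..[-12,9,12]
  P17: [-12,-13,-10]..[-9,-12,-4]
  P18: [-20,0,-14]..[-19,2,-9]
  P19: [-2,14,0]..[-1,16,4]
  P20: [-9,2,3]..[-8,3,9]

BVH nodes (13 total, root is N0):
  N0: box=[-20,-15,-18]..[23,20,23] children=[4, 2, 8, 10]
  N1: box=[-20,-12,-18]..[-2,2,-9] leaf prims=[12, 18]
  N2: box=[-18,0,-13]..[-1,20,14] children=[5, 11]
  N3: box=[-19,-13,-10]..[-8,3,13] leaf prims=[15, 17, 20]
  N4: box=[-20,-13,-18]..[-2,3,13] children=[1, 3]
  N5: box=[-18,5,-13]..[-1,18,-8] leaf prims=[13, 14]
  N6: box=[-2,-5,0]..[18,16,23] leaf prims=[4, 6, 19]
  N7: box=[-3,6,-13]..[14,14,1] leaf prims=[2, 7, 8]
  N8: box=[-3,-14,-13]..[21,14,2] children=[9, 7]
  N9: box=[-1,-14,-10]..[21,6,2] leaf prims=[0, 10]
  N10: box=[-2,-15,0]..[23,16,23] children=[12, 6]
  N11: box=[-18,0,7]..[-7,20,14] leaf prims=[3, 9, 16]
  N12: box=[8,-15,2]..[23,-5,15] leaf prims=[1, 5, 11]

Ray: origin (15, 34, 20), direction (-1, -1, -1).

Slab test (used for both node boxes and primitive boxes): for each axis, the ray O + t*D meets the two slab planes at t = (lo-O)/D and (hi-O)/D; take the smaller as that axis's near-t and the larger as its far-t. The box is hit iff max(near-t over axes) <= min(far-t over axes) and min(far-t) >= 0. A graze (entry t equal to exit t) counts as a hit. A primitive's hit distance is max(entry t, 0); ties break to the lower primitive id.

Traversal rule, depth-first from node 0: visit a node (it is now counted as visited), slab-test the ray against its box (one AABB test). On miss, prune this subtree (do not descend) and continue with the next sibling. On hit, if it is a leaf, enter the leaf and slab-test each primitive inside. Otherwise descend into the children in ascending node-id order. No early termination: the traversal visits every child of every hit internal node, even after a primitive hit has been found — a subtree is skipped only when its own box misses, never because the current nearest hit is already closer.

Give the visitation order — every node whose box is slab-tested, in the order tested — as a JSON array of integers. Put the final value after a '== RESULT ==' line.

Trace the traversal:
N0 x:[-8,35] y:[14,49] z:[-3,38] -> hit [14,35], descend [2, 4, 8, 10]
  N2 x:[16,33] y:[14,34] z:[6,33] -> hit [16,33], descend [5, 11]
    N5 x:[16,33] y:[16,29] z:[28,33] -> hit [28,29] leaf, test {P13(miss), P14(miss)}
    N11 x:[22,33] y:[14,34] z:[6,13] -> miss, prune
  N4 x:[17,35] y:[31,47] z:[7,38] -> hit [31,35], descend [1, 3]
    N1 x:[17,35] y:[32,46] z:[29,38] -> hit [32,35] leaf, test {P12(miss), P18@t=34}
    N3 x:[23,34] y:[31,47] z:[7,30] -> miss, prune
  N8 x:[-6,18] y:[20,48] z:[18,33] -> miss, prune
  N10 x:[-8,17] y:[18,49] z:[-3,20] -> miss, prune

order=[0, 2, 5, 11, 4, 1, 3, 8, 10]  |boxes|=9  |leaves|=2  hit=P18

== RESULT ==
[0, 2, 5, 11, 4, 1, 3, 8, 10]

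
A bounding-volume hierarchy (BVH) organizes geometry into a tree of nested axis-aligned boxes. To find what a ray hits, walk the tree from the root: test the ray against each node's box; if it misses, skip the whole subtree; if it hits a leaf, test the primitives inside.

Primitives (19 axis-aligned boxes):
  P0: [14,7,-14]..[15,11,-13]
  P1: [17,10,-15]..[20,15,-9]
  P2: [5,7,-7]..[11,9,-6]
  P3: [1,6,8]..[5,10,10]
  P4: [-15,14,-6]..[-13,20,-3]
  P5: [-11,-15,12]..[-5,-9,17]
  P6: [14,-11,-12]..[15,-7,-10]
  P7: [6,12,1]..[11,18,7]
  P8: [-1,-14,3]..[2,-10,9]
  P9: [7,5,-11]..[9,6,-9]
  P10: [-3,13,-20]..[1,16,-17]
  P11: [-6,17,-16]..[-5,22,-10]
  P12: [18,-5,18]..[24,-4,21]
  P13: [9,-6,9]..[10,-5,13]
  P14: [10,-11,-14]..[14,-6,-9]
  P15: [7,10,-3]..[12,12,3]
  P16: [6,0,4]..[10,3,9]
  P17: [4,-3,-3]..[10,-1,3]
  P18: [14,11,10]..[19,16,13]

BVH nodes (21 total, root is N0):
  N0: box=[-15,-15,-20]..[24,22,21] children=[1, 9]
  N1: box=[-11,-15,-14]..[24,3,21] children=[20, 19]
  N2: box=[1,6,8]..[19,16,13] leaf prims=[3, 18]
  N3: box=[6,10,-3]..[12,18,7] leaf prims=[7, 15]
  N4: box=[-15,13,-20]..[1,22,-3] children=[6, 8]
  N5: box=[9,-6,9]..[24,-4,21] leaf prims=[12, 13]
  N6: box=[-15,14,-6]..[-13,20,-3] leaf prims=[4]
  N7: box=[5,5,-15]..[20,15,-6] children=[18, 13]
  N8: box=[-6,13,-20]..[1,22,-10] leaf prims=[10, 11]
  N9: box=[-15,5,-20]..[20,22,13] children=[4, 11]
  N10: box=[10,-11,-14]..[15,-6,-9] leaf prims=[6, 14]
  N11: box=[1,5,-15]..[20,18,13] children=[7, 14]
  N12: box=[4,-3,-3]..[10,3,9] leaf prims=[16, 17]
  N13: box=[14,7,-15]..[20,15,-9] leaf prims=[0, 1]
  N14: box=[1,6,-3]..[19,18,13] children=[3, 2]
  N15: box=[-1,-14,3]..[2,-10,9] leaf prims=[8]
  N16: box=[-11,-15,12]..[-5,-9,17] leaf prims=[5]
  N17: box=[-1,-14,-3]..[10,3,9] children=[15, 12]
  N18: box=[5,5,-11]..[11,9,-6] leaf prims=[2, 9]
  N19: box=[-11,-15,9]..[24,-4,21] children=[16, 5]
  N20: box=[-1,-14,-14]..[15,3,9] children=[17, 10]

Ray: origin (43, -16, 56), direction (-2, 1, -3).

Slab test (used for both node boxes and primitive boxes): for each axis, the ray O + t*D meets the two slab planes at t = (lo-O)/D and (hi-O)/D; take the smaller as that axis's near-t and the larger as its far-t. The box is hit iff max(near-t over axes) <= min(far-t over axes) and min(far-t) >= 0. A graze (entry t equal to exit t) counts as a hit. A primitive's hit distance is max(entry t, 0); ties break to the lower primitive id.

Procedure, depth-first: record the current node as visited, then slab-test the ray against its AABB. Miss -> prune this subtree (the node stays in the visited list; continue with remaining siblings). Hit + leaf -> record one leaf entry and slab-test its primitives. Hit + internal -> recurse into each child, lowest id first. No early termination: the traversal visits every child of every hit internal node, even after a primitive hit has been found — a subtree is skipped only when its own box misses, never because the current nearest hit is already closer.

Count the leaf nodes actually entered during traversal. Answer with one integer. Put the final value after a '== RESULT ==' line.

Walk:
N0 x:[19/2,29] y:[1,38] z:[35/3,76/3] -> hit [35/3,76/3], descend [1, 9]
  N1 x:[19/2,27] y:[1,19] z:[35/3,70/3] -> hit [35/3,19], descend [19, 20]
    N19 x:[19/2,27] y:[1,12] z:[35/3,47/3] -> hit [35/3,12], descend [5, 16]
      N5 x:[19/2,17] y:[10,12] z:[35/3,47/3] -> hit [35/3,12] leaf, test {P12@t=35/3, P13(miss)}
      N16 x:[24,27] y:[1,7] z:[13,44/3] -> miss, prune
    N20 x:[14,22] y:[2,19] z:[47/3,70/3] -> hit [47/3,19], descend [10, 17]
      N10 x:[14,33/2] y:[5,10] z:[65/3,70/3] -> miss, prune
      N17 x:[33/2,22] y:[2,19] z:[47/3,59/3] -> hit [33/2,19], descend [12, 15]
        N12 x:[33/2,39/2] y:[13,19] z:[47/3,59/3] -> hit [33/2,19] leaf, test {P16@t=33/2, P17(miss)}
        N15 x:[41/2,22] y:[2,6] z:[47/3,53/3] -> miss, prune
  N9 x:[23/2,29] y:[21,38] z:[43/3,76/3] -> hit [21,76/3], descend [4, 11]
    N4 x:[21,29] y:[29,38] z:[59/3,76/3] -> miss, prune
    N11 x:[23/2,21] y:[21,34] z:[43/3,71/3] -> hit [21,21], descend [7, 14]
      N7 x:[23/2,19] y:[21,31] z:[62/3,71/3] -> miss, prune
      N14 x:[12,21] y:[22,34] z:[43/3,59/3] -> miss, prune

order=[0, 1, 19, 5, 16, 20, 10, 17, 12, 15, 9, 4, 11, 7, 14]  |boxes|=15  |leaves|=2  hit=P12

== RESULT ==
2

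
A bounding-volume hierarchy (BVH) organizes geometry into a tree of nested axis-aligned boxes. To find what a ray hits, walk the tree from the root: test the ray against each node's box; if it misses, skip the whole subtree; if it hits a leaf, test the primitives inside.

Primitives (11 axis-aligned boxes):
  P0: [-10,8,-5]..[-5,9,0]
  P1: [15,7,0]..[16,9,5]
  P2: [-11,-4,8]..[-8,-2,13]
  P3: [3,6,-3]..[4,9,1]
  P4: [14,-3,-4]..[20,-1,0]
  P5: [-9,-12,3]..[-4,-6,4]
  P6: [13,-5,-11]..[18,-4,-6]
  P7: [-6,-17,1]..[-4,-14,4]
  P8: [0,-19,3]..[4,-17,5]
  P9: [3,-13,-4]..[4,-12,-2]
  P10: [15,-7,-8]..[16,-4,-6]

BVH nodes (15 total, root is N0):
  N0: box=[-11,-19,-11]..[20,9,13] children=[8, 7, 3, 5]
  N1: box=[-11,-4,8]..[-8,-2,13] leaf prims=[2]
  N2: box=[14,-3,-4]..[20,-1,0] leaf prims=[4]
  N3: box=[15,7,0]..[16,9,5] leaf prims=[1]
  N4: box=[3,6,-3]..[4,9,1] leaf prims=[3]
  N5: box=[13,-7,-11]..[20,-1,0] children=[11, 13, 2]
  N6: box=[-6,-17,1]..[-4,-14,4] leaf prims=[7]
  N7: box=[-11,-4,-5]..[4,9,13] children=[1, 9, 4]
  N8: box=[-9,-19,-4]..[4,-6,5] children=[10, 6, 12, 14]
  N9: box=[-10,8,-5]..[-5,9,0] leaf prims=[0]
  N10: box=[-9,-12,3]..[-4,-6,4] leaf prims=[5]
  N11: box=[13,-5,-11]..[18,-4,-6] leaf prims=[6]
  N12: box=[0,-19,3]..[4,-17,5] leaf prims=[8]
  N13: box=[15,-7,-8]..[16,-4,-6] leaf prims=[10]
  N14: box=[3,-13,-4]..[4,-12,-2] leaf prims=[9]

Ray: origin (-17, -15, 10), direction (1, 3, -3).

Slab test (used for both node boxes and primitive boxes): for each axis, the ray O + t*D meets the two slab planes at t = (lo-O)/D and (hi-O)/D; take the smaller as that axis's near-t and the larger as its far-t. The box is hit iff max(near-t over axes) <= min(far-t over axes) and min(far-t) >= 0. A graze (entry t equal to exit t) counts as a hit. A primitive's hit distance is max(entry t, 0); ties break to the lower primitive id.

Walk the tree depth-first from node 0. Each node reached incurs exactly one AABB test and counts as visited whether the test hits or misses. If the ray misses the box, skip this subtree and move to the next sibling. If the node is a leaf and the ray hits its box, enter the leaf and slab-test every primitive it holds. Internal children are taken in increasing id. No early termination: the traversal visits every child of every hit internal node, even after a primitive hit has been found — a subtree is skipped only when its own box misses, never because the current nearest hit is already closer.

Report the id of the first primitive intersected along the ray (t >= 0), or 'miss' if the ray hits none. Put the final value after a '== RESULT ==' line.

Trace the traversal:
N0 x:[6,37] y:[-4/3,8] z:[-1,7] -> hit [6,7], descend [3, 5, 7, 8]
  N3 x:[32,33] y:[22/3,8] z:[5/3,10/3] -> miss, prune
  N5 x:[30,37] y:[8/3,14/3] z:[10/3,7] -> miss, prune
  N7 x:[6,21] y:[11/3,8] z:[-1,5] -> miss, prune
  N8 x:[8,21] y:[-4/3,3] z:[5/3,14/3] -> miss, prune

order=[0, 3, 5, 7, 8]  |boxes|=5  |leaves|=0  hit=miss

== RESULT ==
miss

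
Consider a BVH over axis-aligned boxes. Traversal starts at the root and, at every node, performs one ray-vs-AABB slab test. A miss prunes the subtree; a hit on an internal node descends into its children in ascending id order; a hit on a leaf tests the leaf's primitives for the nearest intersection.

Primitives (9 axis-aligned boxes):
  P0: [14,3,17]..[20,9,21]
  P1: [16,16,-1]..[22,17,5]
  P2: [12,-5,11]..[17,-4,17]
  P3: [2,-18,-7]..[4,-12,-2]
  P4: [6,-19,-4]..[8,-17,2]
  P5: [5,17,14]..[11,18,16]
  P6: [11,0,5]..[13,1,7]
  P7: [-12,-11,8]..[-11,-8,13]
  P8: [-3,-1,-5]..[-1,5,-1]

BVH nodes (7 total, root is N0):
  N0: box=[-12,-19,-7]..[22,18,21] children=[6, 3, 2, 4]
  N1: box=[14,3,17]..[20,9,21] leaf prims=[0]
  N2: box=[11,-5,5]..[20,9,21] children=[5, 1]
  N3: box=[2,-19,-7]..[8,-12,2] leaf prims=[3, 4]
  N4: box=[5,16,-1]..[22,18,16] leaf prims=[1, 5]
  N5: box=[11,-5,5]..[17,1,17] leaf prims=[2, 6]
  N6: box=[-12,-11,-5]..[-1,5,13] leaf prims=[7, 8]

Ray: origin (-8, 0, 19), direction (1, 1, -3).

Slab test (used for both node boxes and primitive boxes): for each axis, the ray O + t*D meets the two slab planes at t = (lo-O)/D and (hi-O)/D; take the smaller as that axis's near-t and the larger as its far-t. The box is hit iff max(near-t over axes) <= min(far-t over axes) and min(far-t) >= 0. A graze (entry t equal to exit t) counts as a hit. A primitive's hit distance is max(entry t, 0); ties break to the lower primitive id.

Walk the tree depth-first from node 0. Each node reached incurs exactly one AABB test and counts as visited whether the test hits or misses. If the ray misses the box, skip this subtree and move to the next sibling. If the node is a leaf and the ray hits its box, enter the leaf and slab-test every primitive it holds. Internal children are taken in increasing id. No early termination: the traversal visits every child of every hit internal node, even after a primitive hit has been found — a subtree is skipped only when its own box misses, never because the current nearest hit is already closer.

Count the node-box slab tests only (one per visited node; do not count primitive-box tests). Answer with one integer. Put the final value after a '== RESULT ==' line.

Walk:
N0 x:[-4,30] y:[-19,18] z:[-2/3,26/3] -> hit [-2/3,26/3], descend [2, 3, 4, 6]
  N2 x:[19,28] y:[-5,9] z:[-2/3,14/3] -> miss, prune
  N3 x:[10,16] y:[-19,-12] z:[17/3,26/3] -> miss, prune
  N4 x:[13,30] y:[16,18] z:[1,20/3] -> miss, prune
  N6 x:[-4,7] y:[-11,5] z:[2,8] -> hit [2,5] leaf, test {P7(miss), P8(miss)}

5 AABB tests over nodes [0, 2, 3, 4, 6]; 1 leaf entered; closest miss.

== RESULT ==
5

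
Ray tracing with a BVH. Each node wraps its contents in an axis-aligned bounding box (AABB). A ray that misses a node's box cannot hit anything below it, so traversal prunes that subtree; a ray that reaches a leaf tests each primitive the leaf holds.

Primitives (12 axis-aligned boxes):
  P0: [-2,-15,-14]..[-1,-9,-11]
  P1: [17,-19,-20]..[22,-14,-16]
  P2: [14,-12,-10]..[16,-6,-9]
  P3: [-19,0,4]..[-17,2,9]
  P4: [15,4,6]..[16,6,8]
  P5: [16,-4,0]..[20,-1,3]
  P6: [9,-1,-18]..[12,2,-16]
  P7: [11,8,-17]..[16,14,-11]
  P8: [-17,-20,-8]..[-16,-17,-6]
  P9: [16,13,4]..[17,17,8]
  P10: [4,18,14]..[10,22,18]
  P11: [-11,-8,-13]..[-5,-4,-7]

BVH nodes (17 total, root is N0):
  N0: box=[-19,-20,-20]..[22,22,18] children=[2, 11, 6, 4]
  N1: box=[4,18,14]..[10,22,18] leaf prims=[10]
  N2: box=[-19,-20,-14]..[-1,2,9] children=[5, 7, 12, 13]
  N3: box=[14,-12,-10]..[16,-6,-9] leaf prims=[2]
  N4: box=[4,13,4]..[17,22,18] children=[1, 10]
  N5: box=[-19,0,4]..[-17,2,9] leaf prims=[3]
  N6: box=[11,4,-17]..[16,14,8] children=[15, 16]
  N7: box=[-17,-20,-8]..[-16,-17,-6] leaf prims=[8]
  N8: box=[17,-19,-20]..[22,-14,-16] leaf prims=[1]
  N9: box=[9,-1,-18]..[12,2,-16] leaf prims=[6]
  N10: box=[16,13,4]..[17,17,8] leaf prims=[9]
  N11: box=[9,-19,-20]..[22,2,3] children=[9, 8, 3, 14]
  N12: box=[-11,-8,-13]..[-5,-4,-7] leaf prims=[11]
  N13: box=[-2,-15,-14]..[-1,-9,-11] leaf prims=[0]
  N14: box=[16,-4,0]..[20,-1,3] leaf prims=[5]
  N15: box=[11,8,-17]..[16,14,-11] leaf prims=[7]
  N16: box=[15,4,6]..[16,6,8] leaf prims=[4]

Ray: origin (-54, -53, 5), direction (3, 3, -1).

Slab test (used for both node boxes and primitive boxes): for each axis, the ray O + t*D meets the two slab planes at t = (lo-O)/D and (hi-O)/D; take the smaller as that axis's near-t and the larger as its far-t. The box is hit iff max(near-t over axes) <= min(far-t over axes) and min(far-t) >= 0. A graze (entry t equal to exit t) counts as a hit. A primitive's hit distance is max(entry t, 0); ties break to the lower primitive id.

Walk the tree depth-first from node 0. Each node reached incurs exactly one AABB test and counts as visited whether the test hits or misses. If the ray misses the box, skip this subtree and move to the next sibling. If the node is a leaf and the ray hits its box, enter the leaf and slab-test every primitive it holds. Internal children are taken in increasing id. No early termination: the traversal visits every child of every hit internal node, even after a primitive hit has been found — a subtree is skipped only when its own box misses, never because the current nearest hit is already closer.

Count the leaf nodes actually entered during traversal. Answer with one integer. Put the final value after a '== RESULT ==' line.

Traverse from the root:
N0 x:[35/3,76/3] y:[11,25] z:[-13,25] -> hit [35/3,25], descend [2, 4, 6, 11]
  N2 x:[35/3,53/3] y:[11,55/3] z:[-4,19] -> hit [35/3,53/3], descend [5, 7, 12, 13]
    N5 x:[35/3,37/3] y:[53/3,55/3] z:[-4,1] -> miss, prune
    N7 x:[37/3,38/3] y:[11,12] z:[11,13] -> miss, prune
    N12 x:[43/3,49/3] y:[15,49/3] z:[12,18] -> hit [15,49/3] leaf, test {P11@t=15}
    N13 x:[52/3,53/3] y:[38/3,44/3] z:[16,19] -> miss, prune
  N4 x:[58/3,71/3] y:[22,25] z:[-13,1] -> miss, prune
  N6 x:[65/3,70/3] y:[19,67/3] z:[-3,22] -> hit [65/3,22], descend [15, 16]
    N15 x:[65/3,70/3] y:[61/3,67/3] z:[16,22] -> hit [65/3,22] leaf, test {P7@t=65/3}
    N16 x:[23,70/3] y:[19,59/3] z:[-3,-1] -> miss, prune
  N11 x:[21,76/3] y:[34/3,55/3] z:[2,25] -> miss, prune

Visited [0, 2, 5, 7, 12, 13, 4, 6, 15, 16, 11]. Tests: 11 box, 2 leaf. Nearest: P11.

== RESULT ==
2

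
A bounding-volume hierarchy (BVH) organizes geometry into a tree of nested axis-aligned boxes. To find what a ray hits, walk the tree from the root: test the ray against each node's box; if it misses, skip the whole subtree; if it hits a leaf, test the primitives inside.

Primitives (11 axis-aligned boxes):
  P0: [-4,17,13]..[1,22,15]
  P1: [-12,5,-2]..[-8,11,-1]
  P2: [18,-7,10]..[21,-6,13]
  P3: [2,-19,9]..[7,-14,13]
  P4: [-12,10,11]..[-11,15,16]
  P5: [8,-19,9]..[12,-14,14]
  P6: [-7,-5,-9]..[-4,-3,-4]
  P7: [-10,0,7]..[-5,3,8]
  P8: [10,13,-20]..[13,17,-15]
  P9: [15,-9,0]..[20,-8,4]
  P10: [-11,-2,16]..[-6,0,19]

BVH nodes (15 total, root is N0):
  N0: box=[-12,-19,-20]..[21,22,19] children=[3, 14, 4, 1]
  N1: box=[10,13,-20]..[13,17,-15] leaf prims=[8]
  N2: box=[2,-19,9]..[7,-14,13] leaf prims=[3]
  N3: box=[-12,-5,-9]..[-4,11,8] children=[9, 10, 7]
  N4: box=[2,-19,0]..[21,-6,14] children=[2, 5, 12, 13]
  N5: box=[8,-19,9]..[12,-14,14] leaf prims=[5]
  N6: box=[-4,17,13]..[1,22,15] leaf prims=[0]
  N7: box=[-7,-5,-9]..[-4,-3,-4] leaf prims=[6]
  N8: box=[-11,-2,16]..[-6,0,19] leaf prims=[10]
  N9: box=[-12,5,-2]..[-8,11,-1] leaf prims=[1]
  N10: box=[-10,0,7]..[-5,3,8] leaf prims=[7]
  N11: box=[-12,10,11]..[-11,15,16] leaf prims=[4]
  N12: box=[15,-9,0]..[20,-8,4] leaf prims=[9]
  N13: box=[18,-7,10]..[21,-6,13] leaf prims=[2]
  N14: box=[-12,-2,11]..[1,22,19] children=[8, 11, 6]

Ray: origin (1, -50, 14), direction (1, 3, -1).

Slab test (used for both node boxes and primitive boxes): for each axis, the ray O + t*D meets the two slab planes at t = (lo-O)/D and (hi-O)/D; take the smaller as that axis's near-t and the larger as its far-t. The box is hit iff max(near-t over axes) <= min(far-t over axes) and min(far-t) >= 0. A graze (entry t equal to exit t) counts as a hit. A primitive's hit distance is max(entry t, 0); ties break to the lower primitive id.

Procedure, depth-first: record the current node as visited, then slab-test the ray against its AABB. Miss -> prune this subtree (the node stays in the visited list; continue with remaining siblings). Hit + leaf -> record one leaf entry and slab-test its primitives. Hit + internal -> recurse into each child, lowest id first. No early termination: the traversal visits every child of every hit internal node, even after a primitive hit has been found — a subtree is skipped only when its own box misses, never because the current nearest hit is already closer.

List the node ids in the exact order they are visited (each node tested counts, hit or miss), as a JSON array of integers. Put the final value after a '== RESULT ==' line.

Trace the traversal:
N0 x:[-13,20] y:[31/3,24] z:[-5,34] -> hit [31/3,20], descend [1, 3, 4, 14]
  N1 x:[9,12] y:[21,67/3] z:[29,34] -> miss, prune
  N3 x:[-13,-5] y:[15,61/3] z:[6,23] -> miss, prune
  N4 x:[1,20] y:[31/3,44/3] z:[0,14] -> hit [31/3,14], descend [2, 5, 12, 13]
    N2 x:[1,6] y:[31/3,12] z:[1,5] -> miss, prune
    N5 x:[7,11] y:[31/3,12] z:[0,5] -> miss, prune
    N12 x:[14,19] y:[41/3,14] z:[10,14] -> hit [14,14] leaf, test {P9@t=14}
    N13 x:[17,20] y:[43/3,44/3] z:[1,4] -> miss, prune
  N14 x:[-13,0] y:[16,24] z:[-5,3] -> miss, prune

9 AABB tests over nodes [0, 1, 3, 4, 2, 5, 12, 13, 14]; 1 leaf entered; closest P9.

== RESULT ==
[0, 1, 3, 4, 2, 5, 12, 13, 14]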